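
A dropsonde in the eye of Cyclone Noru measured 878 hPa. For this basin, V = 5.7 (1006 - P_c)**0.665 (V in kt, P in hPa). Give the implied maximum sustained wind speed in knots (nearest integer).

ΔP = 1006 − 878 = 128 hPa.
128^0.665 ≈ 25.194.
V ≈ 5.7 × 25.194 ≈ 143.6 kt.

144 kt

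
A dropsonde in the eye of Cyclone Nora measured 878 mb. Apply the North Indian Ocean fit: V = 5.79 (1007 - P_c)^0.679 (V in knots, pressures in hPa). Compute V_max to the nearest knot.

157 kt

ΔP = 1007 − 878 = 129 mb.
129^0.679 ≈ 27.108.
V ≈ 5.79 × 27.108 ≈ 157.0 kt.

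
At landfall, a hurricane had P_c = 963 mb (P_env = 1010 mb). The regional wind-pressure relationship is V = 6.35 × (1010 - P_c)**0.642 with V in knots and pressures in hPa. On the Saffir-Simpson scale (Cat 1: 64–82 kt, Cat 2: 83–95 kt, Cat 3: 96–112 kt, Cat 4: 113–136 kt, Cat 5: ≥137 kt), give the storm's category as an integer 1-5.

1

ΔP = 1010 − 963 = 47 mb.
V ≈ 6.35 × 47^0.642 = 6.35 × 11.84 ≈ 75 kt.
75 kt falls in the Category 1 band.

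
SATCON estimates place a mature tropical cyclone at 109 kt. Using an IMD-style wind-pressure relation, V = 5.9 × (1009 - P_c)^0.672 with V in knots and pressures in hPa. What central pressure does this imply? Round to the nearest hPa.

ΔP = (V / 5.9)^(1/0.672) = (109/5.9)^1.488.
109/5.9 = 18.475; 18.475^1.488 ≈ 76.70 hPa.
P_c = 1009 − 76.70 = 932.30 ≈ 932 hPa.

932 hPa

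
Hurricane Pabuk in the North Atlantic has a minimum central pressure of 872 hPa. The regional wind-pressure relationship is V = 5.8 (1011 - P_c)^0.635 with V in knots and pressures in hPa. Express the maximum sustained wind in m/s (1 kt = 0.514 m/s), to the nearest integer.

68 m/s

ΔP = 1011 − 872 = 139 hPa.
V ≈ 5.8 × 139^0.635 = 5.8 × 22.952 ≈ 133.120 kt.
133.120 × 0.514 ≈ 68.42 m/s → 68 m/s.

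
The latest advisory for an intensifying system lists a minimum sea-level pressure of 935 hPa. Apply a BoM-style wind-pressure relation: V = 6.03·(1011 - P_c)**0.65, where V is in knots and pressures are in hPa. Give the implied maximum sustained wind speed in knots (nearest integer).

101 kt

ΔP = 1011 − 935 = 76 hPa.
76^0.65 ≈ 16.693.
V ≈ 6.03 × 16.693 ≈ 100.7 kt.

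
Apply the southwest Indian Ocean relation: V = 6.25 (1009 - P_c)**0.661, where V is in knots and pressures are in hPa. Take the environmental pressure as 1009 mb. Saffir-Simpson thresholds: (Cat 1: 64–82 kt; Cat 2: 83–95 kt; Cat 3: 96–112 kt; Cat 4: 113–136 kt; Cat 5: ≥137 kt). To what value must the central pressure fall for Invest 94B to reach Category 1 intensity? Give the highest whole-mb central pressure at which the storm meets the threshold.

Category 1 begins at V = 64 kt.
Required ΔP = (64/6.25)^(1/0.661) = 10.240^1.513 ≈ 33.76 mb.
P_c ≤ 1009 − 33.76 = 975.24, so the highest integer P_c is 975 mb.

975 mb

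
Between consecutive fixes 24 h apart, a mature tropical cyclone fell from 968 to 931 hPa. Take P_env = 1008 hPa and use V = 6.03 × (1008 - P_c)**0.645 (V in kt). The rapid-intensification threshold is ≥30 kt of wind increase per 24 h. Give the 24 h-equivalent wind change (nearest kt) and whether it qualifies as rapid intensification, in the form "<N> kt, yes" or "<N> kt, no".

V₁: ΔP = 40, V ≈ 6.03 × 40^0.645 ≈ 65.11 kt.
V₂: ΔP = 77, V ≈ 6.03 × 77^0.645 ≈ 99.34 kt.
ΔV over 24 h = 34.23 kt → 24 h equivalent = 34.23 × 24/24 ≈ 34.23 kt.
34 kt ≥ 30 kt ⇒ rapid intensification.

34 kt, yes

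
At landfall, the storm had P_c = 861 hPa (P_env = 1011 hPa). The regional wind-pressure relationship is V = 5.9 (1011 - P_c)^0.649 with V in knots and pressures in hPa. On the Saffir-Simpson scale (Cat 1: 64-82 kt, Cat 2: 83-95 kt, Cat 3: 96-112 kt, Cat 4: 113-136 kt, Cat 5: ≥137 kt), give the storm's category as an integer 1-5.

ΔP = 1011 − 861 = 150 hPa.
V ≈ 5.9 × 150^0.649 = 5.9 × 25.84 ≈ 152 kt.
152 kt falls in the Category 5 band.

5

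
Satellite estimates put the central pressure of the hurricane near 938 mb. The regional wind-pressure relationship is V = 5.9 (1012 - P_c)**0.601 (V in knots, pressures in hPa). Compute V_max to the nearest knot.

ΔP = 1012 − 938 = 74 mb.
74^0.601 ≈ 13.286.
V ≈ 5.9 × 13.286 ≈ 78.4 kt.

78 kt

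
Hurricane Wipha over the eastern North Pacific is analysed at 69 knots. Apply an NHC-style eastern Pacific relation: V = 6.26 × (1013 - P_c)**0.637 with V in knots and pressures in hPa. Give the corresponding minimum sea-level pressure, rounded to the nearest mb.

970 mb

ΔP = (V / 6.26)^(1/0.637) = (69/6.26)^1.570.
69/6.26 = 11.022; 11.022^1.570 ≈ 43.27 mb.
P_c = 1013 − 43.27 = 969.73 ≈ 970 mb.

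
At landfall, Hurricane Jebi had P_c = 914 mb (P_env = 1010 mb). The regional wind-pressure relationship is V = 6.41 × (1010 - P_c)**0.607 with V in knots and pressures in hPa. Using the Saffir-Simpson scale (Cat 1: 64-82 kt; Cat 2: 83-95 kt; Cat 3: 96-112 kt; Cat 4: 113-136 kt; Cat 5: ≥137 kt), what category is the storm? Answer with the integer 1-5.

3

ΔP = 1010 − 914 = 96 mb.
V ≈ 6.41 × 96^0.607 = 6.41 × 15.97 ≈ 102 kt.
102 kt falls in the Category 3 band.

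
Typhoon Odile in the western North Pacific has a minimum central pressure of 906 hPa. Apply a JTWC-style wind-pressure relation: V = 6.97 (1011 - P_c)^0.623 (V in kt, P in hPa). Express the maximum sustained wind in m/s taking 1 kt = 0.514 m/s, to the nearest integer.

65 m/s

ΔP = 1011 − 906 = 105 hPa.
V ≈ 6.97 × 105^0.623 = 6.97 × 18.164 ≈ 126.600 kt.
126.600 × 0.514 ≈ 65.07 m/s → 65 m/s.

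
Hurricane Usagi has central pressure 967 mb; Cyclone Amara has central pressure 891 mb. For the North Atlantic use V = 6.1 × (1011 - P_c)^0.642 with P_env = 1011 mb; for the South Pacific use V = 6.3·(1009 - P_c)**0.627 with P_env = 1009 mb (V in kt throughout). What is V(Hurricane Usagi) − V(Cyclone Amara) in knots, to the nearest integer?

-56 kt

Hurricane Usagi: ΔP = 44; V ≈ 6.1 × 44^0.642 ≈ 69.25 kt.
Cyclone Amara: ΔP = 118; V ≈ 6.3 × 118^0.627 ≈ 125.43 kt.
Difference ≈ 69.25 − 125.43 = -56.18 → -56 kt.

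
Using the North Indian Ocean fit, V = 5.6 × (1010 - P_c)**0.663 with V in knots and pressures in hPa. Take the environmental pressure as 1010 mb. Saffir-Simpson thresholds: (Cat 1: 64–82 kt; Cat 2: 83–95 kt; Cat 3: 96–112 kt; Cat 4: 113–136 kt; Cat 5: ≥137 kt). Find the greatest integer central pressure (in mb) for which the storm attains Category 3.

Category 3 begins at V = 96 kt.
Required ΔP = (96/5.6)^(1/0.663) = 17.143^1.508 ≈ 72.67 mb.
P_c ≤ 1010 − 72.67 = 937.33, so the highest integer P_c is 937 mb.

937 mb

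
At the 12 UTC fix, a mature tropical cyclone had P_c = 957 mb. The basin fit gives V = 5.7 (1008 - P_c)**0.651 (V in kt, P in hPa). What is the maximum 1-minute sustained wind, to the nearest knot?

74 kt

ΔP = 1008 − 957 = 51 mb.
51^0.651 ≈ 12.931.
V ≈ 5.7 × 12.931 ≈ 73.7 kt.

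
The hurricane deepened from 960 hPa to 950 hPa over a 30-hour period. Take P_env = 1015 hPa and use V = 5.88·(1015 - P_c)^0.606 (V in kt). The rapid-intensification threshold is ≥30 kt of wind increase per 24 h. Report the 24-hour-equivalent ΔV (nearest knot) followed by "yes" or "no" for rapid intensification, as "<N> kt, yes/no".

6 kt, no

V₁: ΔP = 55, V ≈ 5.88 × 55^0.606 ≈ 66.69 kt.
V₂: ΔP = 65, V ≈ 5.88 × 65^0.606 ≈ 73.79 kt.
ΔV over 30 h = 7.10 kt → 24 h equivalent = 7.10 × 24/30 ≈ 5.68 kt.
6 kt < 30 kt ⇒ not rapid intensification.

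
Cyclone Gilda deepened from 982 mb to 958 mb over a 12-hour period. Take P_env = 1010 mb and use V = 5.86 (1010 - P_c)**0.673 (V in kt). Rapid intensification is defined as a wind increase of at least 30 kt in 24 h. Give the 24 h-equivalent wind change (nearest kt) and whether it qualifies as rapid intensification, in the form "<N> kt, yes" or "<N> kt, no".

57 kt, yes

V₁: ΔP = 28, V ≈ 5.86 × 28^0.673 ≈ 55.19 kt.
V₂: ΔP = 52, V ≈ 5.86 × 52^0.673 ≈ 83.71 kt.
ΔV over 12 h = 28.52 kt → 24 h equivalent = 28.52 × 24/12 ≈ 57.04 kt.
57 kt ≥ 30 kt ⇒ rapid intensification.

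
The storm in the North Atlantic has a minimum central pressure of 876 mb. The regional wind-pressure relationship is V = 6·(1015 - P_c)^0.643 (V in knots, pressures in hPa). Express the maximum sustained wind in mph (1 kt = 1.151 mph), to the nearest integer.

ΔP = 1015 − 876 = 139 mb.
V ≈ 6 × 139^0.643 = 6 × 23.876 ≈ 143.255 kt.
143.255 × 1.151 ≈ 164.89 mph → 165 mph.

165 mph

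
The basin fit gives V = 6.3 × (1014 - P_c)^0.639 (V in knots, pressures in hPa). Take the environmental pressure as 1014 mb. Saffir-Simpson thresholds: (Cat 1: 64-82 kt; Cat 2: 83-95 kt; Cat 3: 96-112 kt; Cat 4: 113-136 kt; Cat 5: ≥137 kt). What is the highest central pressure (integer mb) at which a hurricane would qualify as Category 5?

Category 5 begins at V = 137 kt.
Required ΔP = (137/6.3)^(1/0.639) = 21.746^1.565 ≈ 123.86 mb.
P_c ≤ 1014 − 123.86 = 890.14, so the highest integer P_c is 890 mb.

890 mb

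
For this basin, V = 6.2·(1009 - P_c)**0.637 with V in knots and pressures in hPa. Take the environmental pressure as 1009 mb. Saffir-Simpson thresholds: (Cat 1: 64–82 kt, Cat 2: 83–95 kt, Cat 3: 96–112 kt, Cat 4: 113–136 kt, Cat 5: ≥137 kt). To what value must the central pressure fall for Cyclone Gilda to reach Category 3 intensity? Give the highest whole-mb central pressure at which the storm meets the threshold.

Category 3 begins at V = 96 kt.
Required ΔP = (96/6.2)^(1/0.637) = 15.484^1.570 ≈ 73.78 mb.
P_c ≤ 1009 − 73.78 = 935.22, so the highest integer P_c is 935 mb.

935 mb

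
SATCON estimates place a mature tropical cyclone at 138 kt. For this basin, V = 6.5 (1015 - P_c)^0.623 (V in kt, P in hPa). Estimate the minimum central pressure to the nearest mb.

ΔP = (V / 6.5)^(1/0.623) = (138/6.5)^1.605.
138/6.5 = 21.231; 21.231^1.605 ≈ 134.88 mb.
P_c = 1015 − 134.88 = 880.12 ≈ 880 mb.

880 mb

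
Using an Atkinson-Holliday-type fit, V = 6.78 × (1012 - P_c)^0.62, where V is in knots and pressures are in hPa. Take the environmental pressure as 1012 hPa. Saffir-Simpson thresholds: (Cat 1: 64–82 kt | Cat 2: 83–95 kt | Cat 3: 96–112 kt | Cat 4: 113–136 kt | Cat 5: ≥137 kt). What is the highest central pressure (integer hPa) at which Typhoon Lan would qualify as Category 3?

940 hPa

Category 3 begins at V = 96 kt.
Required ΔP = (96/6.78)^(1/0.62) = 14.159^1.613 ≈ 71.87 hPa.
P_c ≤ 1012 − 71.87 = 940.13, so the highest integer P_c is 940 hPa.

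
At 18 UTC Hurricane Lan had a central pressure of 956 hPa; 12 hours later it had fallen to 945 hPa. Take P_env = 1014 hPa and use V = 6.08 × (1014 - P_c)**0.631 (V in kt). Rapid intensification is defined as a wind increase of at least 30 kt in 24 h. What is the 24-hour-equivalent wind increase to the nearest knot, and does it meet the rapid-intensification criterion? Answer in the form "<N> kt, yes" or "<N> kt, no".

18 kt, no

V₁: ΔP = 58, V ≈ 6.08 × 58^0.631 ≈ 78.82 kt.
V₂: ΔP = 69, V ≈ 6.08 × 69^0.631 ≈ 87.95 kt.
ΔV over 12 h = 9.13 kt → 24 h equivalent = 9.13 × 24/12 ≈ 18.26 kt.
18 kt < 30 kt ⇒ not rapid intensification.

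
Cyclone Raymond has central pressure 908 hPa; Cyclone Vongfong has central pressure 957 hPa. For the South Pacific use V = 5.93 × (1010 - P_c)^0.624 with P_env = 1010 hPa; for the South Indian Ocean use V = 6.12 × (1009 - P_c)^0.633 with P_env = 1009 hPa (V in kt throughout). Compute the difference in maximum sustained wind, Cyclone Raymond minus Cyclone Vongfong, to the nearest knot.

32 kt

Cyclone Raymond: ΔP = 102; V ≈ 5.93 × 102^0.624 ≈ 106.27 kt.
Cyclone Vongfong: ΔP = 52; V ≈ 6.12 × 52^0.633 ≈ 74.64 kt.
Difference ≈ 106.27 − 74.64 = 31.63 → 32 kt.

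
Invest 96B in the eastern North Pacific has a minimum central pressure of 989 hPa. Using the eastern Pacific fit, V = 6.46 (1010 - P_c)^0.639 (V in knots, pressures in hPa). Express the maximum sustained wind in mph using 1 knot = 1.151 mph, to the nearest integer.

ΔP = 1010 − 989 = 21 hPa.
V ≈ 6.46 × 21^0.639 = 6.46 × 6.997 ≈ 45.199 kt.
45.199 × 1.151 ≈ 52.02 mph → 52 mph.

52 mph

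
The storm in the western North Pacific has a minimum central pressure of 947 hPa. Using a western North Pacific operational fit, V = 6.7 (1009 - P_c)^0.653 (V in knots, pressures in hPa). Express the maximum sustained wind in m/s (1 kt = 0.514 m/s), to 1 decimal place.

ΔP = 1009 − 947 = 62 hPa.
V ≈ 6.7 × 62^0.653 = 6.7 × 14.806 ≈ 99.199 kt.
99.199 × 0.514 ≈ 50.99 m/s → 51.0 m/s.

51.0 m/s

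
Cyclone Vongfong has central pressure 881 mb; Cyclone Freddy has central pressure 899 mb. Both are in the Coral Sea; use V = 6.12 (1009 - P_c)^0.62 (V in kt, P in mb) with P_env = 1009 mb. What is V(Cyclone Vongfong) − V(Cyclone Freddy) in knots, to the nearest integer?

11 kt

Cyclone Vongfong: ΔP = 128; V ≈ 6.12 × 128^0.62 ≈ 123.94 kt.
Cyclone Freddy: ΔP = 110; V ≈ 6.12 × 110^0.62 ≈ 112.83 kt.
Difference ≈ 123.94 − 112.83 = 11.11 → 11 kt.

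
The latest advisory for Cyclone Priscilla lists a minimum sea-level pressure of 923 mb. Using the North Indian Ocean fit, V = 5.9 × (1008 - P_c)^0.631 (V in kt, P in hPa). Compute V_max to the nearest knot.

ΔP = 1008 − 923 = 85 mb.
85^0.631 ≈ 16.499.
V ≈ 5.9 × 16.499 ≈ 97.3 kt.

97 kt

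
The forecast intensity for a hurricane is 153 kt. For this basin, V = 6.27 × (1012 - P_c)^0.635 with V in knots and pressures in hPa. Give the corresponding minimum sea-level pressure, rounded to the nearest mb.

ΔP = (V / 6.27)^(1/0.635) = (153/6.27)^1.575.
153/6.27 = 24.402; 24.402^1.575 ≈ 153.08 mb.
P_c = 1012 − 153.08 = 858.92 ≈ 859 mb.

859 mb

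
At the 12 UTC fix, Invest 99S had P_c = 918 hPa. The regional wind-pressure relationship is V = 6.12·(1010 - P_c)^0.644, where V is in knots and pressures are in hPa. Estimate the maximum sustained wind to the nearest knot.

ΔP = 1010 − 918 = 92 hPa.
92^0.644 ≈ 18.394.
V ≈ 6.12 × 18.394 ≈ 112.6 kt.

113 kt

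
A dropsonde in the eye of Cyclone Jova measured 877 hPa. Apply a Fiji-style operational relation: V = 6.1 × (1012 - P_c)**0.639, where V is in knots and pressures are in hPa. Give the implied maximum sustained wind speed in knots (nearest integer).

140 kt

ΔP = 1012 − 877 = 135 hPa.
135^0.639 ≈ 22.976.
V ≈ 6.1 × 22.976 ≈ 140.2 kt.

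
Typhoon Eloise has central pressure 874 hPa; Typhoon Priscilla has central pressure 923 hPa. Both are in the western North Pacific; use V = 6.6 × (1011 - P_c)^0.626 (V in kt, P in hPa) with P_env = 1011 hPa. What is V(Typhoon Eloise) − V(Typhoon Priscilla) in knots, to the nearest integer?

35 kt

Typhoon Eloise: ΔP = 137; V ≈ 6.6 × 137^0.626 ≈ 143.59 kt.
Typhoon Priscilla: ΔP = 88; V ≈ 6.6 × 88^0.626 ≈ 108.84 kt.
Difference ≈ 143.59 − 108.84 = 34.75 → 35 kt.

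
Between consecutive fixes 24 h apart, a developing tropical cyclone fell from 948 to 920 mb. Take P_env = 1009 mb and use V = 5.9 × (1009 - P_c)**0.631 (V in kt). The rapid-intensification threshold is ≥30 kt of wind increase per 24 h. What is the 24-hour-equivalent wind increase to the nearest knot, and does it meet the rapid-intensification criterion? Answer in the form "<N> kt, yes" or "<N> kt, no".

V₁: ΔP = 61, V ≈ 5.9 × 61^0.631 ≈ 78.96 kt.
V₂: ΔP = 89, V ≈ 5.9 × 89^0.631 ≈ 100.21 kt.
ΔV over 24 h = 21.25 kt → 24 h equivalent = 21.25 × 24/24 ≈ 21.25 kt.
21 kt < 30 kt ⇒ not rapid intensification.

21 kt, no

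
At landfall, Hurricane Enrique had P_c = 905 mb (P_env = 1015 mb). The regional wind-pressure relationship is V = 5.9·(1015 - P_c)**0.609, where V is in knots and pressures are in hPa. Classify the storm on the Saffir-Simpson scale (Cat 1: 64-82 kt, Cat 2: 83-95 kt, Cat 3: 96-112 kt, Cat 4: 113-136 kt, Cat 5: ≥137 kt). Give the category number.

ΔP = 1015 − 905 = 110 mb.
V ≈ 5.9 × 110^0.609 = 5.9 × 17.51 ≈ 103 kt.
103 kt falls in the Category 3 band.

3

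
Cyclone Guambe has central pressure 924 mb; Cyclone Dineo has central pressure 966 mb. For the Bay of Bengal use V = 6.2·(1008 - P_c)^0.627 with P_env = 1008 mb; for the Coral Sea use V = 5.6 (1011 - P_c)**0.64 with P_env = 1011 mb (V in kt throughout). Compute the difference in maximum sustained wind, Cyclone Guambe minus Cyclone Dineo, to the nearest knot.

36 kt

Cyclone Guambe: ΔP = 84; V ≈ 6.2 × 84^0.627 ≈ 99.75 kt.
Cyclone Dineo: ΔP = 45; V ≈ 5.6 × 45^0.64 ≈ 64.01 kt.
Difference ≈ 99.75 − 64.01 = 35.74 → 36 kt.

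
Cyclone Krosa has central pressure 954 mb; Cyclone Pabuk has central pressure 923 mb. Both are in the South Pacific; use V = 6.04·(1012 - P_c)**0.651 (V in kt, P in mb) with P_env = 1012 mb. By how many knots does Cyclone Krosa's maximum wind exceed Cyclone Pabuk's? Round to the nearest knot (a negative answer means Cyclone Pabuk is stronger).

-27 kt

Cyclone Krosa: ΔP = 58; V ≈ 6.04 × 58^0.651 ≈ 84.92 kt.
Cyclone Pabuk: ΔP = 89; V ≈ 6.04 × 89^0.651 ≈ 112.23 kt.
Difference ≈ 84.92 − 112.23 = -27.31 → -27 kt.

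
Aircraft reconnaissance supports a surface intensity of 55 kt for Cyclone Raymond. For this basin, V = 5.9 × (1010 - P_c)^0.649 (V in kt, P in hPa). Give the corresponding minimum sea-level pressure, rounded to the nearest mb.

ΔP = (V / 5.9)^(1/0.649) = (55/5.9)^1.541.
55/5.9 = 9.322; 9.322^1.541 ≈ 31.18 mb.
P_c = 1010 − 31.18 = 978.82 ≈ 979 mb.

979 mb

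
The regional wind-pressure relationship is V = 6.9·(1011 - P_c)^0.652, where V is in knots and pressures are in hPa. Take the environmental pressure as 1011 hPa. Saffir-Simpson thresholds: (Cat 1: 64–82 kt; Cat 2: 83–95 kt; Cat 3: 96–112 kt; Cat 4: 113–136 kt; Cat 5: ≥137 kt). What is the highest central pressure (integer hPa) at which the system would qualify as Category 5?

Category 5 begins at V = 137 kt.
Required ΔP = (137/6.9)^(1/0.652) = 19.855^1.534 ≈ 97.86 hPa.
P_c ≤ 1011 − 97.86 = 913.14, so the highest integer P_c is 913 hPa.

913 hPa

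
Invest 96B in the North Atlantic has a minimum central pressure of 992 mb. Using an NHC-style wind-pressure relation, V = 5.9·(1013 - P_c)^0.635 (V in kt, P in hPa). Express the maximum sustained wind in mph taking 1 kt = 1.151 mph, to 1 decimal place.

46.9 mph

ΔP = 1013 − 992 = 21 mb.
V ≈ 5.9 × 21^0.635 = 5.9 × 6.912 ≈ 40.781 kt.
40.781 × 1.151 ≈ 46.94 mph → 46.9 mph.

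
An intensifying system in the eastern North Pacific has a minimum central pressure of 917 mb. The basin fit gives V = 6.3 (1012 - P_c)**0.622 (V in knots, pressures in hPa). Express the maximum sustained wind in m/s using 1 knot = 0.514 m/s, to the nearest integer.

55 m/s

ΔP = 1012 − 917 = 95 mb.
V ≈ 6.3 × 95^0.622 = 6.3 × 16.988 ≈ 107.025 kt.
107.025 × 0.514 ≈ 55.01 m/s → 55 m/s.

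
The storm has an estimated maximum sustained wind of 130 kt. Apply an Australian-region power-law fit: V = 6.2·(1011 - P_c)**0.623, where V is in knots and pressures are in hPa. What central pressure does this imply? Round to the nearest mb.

ΔP = (V / 6.2)^(1/0.623) = (130/6.2)^1.605.
130/6.2 = 20.968; 20.968^1.605 ≈ 132.21 mb.
P_c = 1011 − 132.21 = 878.79 ≈ 879 mb.

879 mb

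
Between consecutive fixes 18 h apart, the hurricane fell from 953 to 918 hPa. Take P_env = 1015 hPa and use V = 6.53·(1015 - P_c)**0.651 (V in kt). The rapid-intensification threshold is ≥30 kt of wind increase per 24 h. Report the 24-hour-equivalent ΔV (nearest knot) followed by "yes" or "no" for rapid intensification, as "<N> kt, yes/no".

43 kt, yes

V₁: ΔP = 62, V ≈ 6.53 × 62^0.651 ≈ 95.89 kt.
V₂: ΔP = 97, V ≈ 6.53 × 97^0.651 ≈ 128.32 kt.
ΔV over 18 h = 32.43 kt → 24 h equivalent = 32.43 × 24/18 ≈ 43.24 kt.
43 kt ≥ 30 kt ⇒ rapid intensification.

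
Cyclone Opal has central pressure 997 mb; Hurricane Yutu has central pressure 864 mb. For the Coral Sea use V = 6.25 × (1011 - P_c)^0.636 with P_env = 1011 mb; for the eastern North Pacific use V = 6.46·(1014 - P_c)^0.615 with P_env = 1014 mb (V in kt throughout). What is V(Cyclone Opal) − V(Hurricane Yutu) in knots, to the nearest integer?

Cyclone Opal: ΔP = 14; V ≈ 6.25 × 14^0.636 ≈ 33.48 kt.
Hurricane Yutu: ΔP = 150; V ≈ 6.46 × 150^0.615 ≈ 140.78 kt.
Difference ≈ 33.48 − 140.78 = -107.30 → -107 kt.

-107 kt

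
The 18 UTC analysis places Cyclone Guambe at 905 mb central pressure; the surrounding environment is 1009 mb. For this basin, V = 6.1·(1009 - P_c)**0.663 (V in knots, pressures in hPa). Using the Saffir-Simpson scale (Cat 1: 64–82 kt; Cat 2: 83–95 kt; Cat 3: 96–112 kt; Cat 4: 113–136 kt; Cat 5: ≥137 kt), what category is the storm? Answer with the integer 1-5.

4

ΔP = 1009 − 905 = 104 mb.
V ≈ 6.1 × 104^0.663 = 6.1 × 21.74 ≈ 133 kt.
133 kt falls in the Category 4 band.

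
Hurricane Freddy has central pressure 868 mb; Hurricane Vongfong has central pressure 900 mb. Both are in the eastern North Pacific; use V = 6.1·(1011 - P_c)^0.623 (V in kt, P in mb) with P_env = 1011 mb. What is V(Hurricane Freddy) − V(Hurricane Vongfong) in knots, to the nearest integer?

20 kt

Hurricane Freddy: ΔP = 143; V ≈ 6.1 × 143^0.623 ≈ 134.31 kt.
Hurricane Vongfong: ΔP = 111; V ≈ 6.1 × 111^0.623 ≈ 114.70 kt.
Difference ≈ 134.31 − 114.70 = 19.61 → 20 kt.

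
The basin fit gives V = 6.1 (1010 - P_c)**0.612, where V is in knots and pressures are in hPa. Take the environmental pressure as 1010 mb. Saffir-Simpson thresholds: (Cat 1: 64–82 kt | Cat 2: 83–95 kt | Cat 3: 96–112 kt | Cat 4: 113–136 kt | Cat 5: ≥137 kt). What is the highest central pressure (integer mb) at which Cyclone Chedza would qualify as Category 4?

Category 4 begins at V = 113 kt.
Required ΔP = (113/6.1)^(1/0.612) = 18.525^1.634 ≈ 117.89 mb.
P_c ≤ 1010 − 117.89 = 892.11, so the highest integer P_c is 892 mb.

892 mb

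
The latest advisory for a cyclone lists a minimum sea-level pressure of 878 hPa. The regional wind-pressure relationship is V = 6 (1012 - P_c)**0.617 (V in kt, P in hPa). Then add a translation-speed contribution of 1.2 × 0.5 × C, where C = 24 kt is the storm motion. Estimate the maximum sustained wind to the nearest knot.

138 kt

ΔP = 1012 − 878 = 134 hPa.
134^0.617 ≈ 20.532.
V ≈ 6 × 20.532 ≈ 123.2 kt.
Translation term: 1.2 × 0.5 × 24 = 14.4 kt.
Corrected V ≈ 137.6 kt → 138 kt.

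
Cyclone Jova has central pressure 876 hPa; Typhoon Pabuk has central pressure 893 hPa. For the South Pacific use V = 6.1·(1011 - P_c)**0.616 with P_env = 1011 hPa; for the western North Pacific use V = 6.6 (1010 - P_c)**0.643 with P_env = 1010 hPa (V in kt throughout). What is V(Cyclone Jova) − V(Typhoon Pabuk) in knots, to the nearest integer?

Cyclone Jova: ΔP = 135; V ≈ 6.1 × 135^0.616 ≈ 125.20 kt.
Typhoon Pabuk: ΔP = 117; V ≈ 6.6 × 117^0.643 ≈ 141.05 kt.
Difference ≈ 125.20 − 141.05 = -15.85 → -16 kt.

-16 kt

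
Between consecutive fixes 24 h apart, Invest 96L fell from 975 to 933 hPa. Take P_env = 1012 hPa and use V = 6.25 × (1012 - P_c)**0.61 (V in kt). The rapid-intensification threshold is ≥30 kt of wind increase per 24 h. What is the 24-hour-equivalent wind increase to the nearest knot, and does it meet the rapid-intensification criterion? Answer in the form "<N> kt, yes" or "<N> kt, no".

V₁: ΔP = 37, V ≈ 6.25 × 37^0.61 ≈ 56.56 kt.
V₂: ΔP = 79, V ≈ 6.25 × 79^0.61 ≈ 89.83 kt.
ΔV over 24 h = 33.27 kt → 24 h equivalent = 33.27 × 24/24 ≈ 33.27 kt.
33 kt ≥ 30 kt ⇒ rapid intensification.

33 kt, yes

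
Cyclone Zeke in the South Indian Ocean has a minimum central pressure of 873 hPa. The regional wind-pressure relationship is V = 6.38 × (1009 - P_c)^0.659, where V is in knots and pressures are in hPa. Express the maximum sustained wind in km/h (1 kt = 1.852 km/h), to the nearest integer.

301 km/h

ΔP = 1009 − 873 = 136 hPa.
V ≈ 6.38 × 136^0.659 = 6.38 × 25.468 ≈ 162.489 kt.
162.489 × 1.852 ≈ 300.93 km/h → 301 km/h.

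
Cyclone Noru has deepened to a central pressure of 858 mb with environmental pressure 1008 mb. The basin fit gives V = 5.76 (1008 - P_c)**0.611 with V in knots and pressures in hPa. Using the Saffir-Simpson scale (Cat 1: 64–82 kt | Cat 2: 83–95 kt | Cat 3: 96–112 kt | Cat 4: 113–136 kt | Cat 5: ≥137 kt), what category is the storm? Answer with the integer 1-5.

4

ΔP = 1008 − 858 = 150 mb.
V ≈ 5.76 × 150^0.611 = 5.76 × 21.36 ≈ 123 kt.
123 kt falls in the Category 4 band.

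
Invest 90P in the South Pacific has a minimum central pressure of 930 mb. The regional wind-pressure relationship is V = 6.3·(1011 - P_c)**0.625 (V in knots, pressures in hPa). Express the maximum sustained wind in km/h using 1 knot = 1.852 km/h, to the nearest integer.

182 km/h

ΔP = 1011 − 930 = 81 mb.
V ≈ 6.3 × 81^0.625 = 6.3 × 15.588 ≈ 98.207 kt.
98.207 × 1.852 ≈ 181.88 km/h → 182 km/h.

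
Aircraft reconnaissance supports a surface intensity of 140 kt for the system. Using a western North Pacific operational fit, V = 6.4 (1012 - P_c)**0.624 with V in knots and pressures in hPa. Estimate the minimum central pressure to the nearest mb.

ΔP = (V / 6.4)^(1/0.624) = (140/6.4)^1.603.
140/6.4 = 21.875; 21.875^1.603 ≈ 140.40 mb.
P_c = 1012 − 140.40 = 871.60 ≈ 872 mb.

872 mb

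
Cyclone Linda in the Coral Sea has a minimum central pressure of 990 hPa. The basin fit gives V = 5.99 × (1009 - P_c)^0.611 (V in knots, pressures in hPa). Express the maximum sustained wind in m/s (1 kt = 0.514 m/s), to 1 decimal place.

18.6 m/s

ΔP = 1009 − 990 = 19 hPa.
V ≈ 5.99 × 19^0.611 = 5.99 × 6.044 ≈ 36.203 kt.
36.203 × 0.514 ≈ 18.61 m/s → 18.6 m/s.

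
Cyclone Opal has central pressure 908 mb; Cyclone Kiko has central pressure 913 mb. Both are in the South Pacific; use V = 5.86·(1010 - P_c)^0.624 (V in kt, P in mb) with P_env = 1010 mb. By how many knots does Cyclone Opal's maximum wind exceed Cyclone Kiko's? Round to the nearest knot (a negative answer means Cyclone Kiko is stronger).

Cyclone Opal: ΔP = 102; V ≈ 5.86 × 102^0.624 ≈ 105.02 kt.
Cyclone Kiko: ΔP = 97; V ≈ 5.86 × 97^0.624 ≈ 101.78 kt.
Difference ≈ 105.02 − 101.78 = 3.24 → 3 kt.

3 kt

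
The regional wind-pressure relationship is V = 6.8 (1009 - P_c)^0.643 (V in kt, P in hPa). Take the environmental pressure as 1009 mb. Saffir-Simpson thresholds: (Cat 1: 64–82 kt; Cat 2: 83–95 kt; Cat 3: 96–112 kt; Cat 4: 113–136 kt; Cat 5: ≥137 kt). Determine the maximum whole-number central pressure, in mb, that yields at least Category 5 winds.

902 mb

Category 5 begins at V = 137 kt.
Required ΔP = (137/6.8)^(1/0.643) = 20.147^1.555 ≈ 106.74 mb.
P_c ≤ 1009 − 106.74 = 902.26, so the highest integer P_c is 902 mb.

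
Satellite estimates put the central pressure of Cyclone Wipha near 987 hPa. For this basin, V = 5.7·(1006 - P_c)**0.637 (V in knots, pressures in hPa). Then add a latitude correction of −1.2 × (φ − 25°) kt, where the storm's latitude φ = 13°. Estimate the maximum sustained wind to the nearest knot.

ΔP = 1006 − 987 = 19 hPa.
19^0.637 ≈ 6.525.
V ≈ 5.7 × 6.525 ≈ 37.2 kt.
Latitude correction: −1.2 × (13 − 25) = 14.4 kt.
Corrected V ≈ 51.6 kt → 52 kt.

52 kt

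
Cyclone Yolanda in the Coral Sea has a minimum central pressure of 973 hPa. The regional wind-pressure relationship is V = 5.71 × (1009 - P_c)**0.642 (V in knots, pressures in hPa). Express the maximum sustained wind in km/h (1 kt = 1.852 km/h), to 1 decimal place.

105.5 km/h

ΔP = 1009 − 973 = 36 hPa.
V ≈ 5.71 × 36^0.642 = 5.71 × 9.980 ≈ 56.988 kt.
56.988 × 1.852 ≈ 105.54 km/h → 105.5 km/h.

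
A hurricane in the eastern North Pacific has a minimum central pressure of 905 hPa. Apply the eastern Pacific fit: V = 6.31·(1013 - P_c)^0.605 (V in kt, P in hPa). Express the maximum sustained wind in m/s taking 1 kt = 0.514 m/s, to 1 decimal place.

55.1 m/s

ΔP = 1013 − 905 = 108 hPa.
V ≈ 6.31 × 108^0.605 = 6.31 × 16.991 ≈ 107.214 kt.
107.214 × 0.514 ≈ 55.11 m/s → 55.1 m/s.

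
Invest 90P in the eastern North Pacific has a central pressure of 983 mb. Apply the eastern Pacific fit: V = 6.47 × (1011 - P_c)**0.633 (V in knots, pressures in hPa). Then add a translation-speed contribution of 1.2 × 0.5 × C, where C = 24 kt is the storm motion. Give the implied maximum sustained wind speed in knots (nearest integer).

68 kt

ΔP = 1011 − 983 = 28 mb.
28^0.633 ≈ 8.242.
V ≈ 6.47 × 8.242 ≈ 53.3 kt.
Translation term: 1.2 × 0.5 × 24 = 14.4 kt.
Corrected V ≈ 67.7 kt → 68 kt.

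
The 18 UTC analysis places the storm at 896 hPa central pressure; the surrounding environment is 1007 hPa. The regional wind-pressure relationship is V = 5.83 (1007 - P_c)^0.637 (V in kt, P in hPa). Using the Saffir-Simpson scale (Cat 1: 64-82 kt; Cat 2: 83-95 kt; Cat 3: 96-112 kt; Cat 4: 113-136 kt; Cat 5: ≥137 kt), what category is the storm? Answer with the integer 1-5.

4

ΔP = 1007 − 896 = 111 hPa.
V ≈ 5.83 × 111^0.637 = 5.83 × 20.08 ≈ 117 kt.
117 kt falls in the Category 4 band.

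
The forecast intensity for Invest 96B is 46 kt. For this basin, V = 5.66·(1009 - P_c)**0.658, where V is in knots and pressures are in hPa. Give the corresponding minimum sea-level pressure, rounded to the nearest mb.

ΔP = (V / 5.66)^(1/0.658) = (46/5.66)^1.520.
46/5.66 = 8.127; 8.127^1.520 ≈ 24.15 mb.
P_c = 1009 − 24.15 = 984.85 ≈ 985 mb.

985 mb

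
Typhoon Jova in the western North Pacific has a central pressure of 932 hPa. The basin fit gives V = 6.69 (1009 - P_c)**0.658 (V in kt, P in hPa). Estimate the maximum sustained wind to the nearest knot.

117 kt

ΔP = 1009 − 932 = 77 hPa.
77^0.658 ≈ 17.431.
V ≈ 6.69 × 17.431 ≈ 116.6 kt.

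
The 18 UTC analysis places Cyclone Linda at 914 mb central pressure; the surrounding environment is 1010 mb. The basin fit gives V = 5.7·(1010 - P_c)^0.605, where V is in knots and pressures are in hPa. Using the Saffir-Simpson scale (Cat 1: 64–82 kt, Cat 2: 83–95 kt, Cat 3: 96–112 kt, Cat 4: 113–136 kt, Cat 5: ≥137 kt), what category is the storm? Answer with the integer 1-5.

2

ΔP = 1010 − 914 = 96 mb.
V ≈ 5.7 × 96^0.605 = 5.7 × 15.82 ≈ 90 kt.
90 kt falls in the Category 2 band.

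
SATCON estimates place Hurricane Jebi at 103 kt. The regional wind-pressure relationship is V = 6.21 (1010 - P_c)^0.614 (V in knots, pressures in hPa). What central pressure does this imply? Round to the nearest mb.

ΔP = (V / 6.21)^(1/0.614) = (103/6.21)^1.629.
103/6.21 = 16.586; 16.586^1.629 ≈ 96.95 mb.
P_c = 1010 − 96.95 = 913.05 ≈ 913 mb.

913 mb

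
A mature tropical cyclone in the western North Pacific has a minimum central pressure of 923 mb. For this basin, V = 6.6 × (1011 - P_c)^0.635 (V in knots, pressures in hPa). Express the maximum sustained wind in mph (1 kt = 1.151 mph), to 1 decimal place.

ΔP = 1011 − 923 = 88 mb.
V ≈ 6.6 × 88^0.635 = 6.6 × 17.169 ≈ 113.316 kt.
113.316 × 1.151 ≈ 130.43 mph → 130.4 mph.

130.4 mph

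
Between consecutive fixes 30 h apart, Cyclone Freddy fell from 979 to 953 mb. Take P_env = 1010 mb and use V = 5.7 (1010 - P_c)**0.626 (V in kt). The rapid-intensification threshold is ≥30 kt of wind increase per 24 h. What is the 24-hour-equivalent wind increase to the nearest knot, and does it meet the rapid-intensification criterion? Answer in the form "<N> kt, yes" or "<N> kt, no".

V₁: ΔP = 31, V ≈ 5.7 × 31^0.626 ≈ 48.92 kt.
V₂: ΔP = 57, V ≈ 5.7 × 57^0.626 ≈ 71.62 kt.
ΔV over 30 h = 22.70 kt → 24 h equivalent = 22.70 × 24/30 ≈ 18.16 kt.
18 kt < 30 kt ⇒ not rapid intensification.

18 kt, no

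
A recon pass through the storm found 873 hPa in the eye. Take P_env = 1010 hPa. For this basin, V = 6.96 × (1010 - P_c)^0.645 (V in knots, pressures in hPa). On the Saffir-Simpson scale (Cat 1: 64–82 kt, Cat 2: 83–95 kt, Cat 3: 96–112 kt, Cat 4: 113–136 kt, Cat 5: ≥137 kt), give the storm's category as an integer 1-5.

5

ΔP = 1010 − 873 = 137 hPa.
V ≈ 6.96 × 137^0.645 = 6.96 × 23.89 ≈ 166 kt.
166 kt falls in the Category 5 band.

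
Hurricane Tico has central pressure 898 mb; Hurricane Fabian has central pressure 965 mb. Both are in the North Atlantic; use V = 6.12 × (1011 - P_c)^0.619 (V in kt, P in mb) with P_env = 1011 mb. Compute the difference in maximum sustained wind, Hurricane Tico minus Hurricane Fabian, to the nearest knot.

Hurricane Tico: ΔP = 113; V ≈ 6.12 × 113^0.619 ≈ 114.18 kt.
Hurricane Fabian: ΔP = 46; V ≈ 6.12 × 46^0.619 ≈ 65.46 kt.
Difference ≈ 114.18 − 65.46 = 48.72 → 49 kt.

49 kt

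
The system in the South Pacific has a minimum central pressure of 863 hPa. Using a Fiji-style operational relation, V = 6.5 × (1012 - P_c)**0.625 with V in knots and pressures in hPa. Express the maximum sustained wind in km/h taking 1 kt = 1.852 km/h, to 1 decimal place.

274.7 km/h

ΔP = 1012 − 863 = 149 hPa.
V ≈ 6.5 × 149^0.625 = 6.5 × 22.816 ≈ 148.305 kt.
148.305 × 1.852 ≈ 274.66 km/h → 274.7 km/h.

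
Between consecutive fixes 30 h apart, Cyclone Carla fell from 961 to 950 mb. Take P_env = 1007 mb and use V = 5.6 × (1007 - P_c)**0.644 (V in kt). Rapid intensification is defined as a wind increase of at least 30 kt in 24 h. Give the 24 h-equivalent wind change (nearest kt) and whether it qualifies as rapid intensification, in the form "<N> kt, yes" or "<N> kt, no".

8 kt, no

V₁: ΔP = 46, V ≈ 5.6 × 46^0.644 ≈ 65.92 kt.
V₂: ΔP = 57, V ≈ 5.6 × 57^0.644 ≈ 75.68 kt.
ΔV over 30 h = 9.76 kt → 24 h equivalent = 9.76 × 24/30 ≈ 7.81 kt.
8 kt < 30 kt ⇒ not rapid intensification.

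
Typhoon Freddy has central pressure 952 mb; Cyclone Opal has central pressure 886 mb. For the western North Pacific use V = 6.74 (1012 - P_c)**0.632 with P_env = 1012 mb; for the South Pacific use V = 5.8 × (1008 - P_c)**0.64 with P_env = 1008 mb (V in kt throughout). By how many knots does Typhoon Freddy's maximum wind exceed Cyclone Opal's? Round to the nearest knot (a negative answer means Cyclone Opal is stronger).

Typhoon Freddy: ΔP = 60; V ≈ 6.74 × 60^0.632 ≈ 89.63 kt.
Cyclone Opal: ΔP = 122; V ≈ 5.8 × 122^0.64 ≈ 125.52 kt.
Difference ≈ 89.63 − 125.52 = -35.89 → -36 kt.

-36 kt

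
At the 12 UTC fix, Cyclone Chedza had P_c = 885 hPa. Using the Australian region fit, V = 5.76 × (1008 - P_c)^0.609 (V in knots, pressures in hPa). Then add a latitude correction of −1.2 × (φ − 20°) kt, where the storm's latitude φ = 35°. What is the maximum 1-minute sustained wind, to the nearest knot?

ΔP = 1008 − 885 = 123 hPa.
123^0.609 ≈ 18.739.
V ≈ 5.76 × 18.739 ≈ 107.9 kt.
Latitude correction: −1.2 × (35 − 20) = -18 kt.
Corrected V ≈ 89.9 kt → 90 kt.

90 kt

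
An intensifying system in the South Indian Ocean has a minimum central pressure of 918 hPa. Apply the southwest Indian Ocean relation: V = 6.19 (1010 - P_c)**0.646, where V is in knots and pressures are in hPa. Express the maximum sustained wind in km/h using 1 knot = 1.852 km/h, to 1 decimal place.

ΔP = 1010 − 918 = 92 hPa.
V ≈ 6.19 × 92^0.646 = 6.19 × 18.561 ≈ 114.894 kt.
114.894 × 1.852 ≈ 212.78 km/h → 212.8 km/h.

212.8 km/h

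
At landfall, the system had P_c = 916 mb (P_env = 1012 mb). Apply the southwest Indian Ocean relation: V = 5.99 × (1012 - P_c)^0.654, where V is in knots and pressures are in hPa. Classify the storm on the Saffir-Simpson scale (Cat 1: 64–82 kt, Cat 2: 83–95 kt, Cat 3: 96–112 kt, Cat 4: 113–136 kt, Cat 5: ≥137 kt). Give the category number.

4

ΔP = 1012 − 916 = 96 mb.
V ≈ 5.99 × 96^0.654 = 5.99 × 19.79 ≈ 119 kt.
119 kt falls in the Category 4 band.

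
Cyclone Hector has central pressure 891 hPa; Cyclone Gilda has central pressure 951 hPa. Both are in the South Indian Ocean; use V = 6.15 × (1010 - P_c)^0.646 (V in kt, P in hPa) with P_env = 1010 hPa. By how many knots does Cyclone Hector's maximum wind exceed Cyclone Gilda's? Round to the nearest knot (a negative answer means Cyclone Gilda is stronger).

Cyclone Hector: ΔP = 119; V ≈ 6.15 × 119^0.646 ≈ 134.80 kt.
Cyclone Gilda: ΔP = 59; V ≈ 6.15 × 59^0.646 ≈ 85.67 kt.
Difference ≈ 134.80 − 85.67 = 49.13 → 49 kt.

49 kt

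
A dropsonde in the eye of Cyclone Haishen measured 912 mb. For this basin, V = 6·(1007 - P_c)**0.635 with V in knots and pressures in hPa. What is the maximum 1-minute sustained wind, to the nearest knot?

ΔP = 1007 − 912 = 95 mb.
95^0.635 ≈ 18.024.
V ≈ 6 × 18.024 ≈ 108.1 kt.

108 kt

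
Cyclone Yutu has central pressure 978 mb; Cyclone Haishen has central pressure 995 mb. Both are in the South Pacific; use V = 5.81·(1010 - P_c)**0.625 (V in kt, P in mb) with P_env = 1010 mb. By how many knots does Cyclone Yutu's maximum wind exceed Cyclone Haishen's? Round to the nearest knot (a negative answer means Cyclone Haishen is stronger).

19 kt

Cyclone Yutu: ΔP = 32; V ≈ 5.81 × 32^0.625 ≈ 50.69 kt.
Cyclone Haishen: ΔP = 15; V ≈ 5.81 × 15^0.625 ≈ 31.57 kt.
Difference ≈ 50.69 − 31.57 = 19.12 → 19 kt.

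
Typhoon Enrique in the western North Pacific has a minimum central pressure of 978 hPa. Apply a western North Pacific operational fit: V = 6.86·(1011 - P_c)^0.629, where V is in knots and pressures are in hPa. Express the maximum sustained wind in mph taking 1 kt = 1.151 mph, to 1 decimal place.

71.2 mph

ΔP = 1011 − 978 = 33 hPa.
V ≈ 6.86 × 33^0.629 = 6.86 × 9.019 ≈ 61.868 kt.
61.868 × 1.151 ≈ 71.21 mph → 71.2 mph.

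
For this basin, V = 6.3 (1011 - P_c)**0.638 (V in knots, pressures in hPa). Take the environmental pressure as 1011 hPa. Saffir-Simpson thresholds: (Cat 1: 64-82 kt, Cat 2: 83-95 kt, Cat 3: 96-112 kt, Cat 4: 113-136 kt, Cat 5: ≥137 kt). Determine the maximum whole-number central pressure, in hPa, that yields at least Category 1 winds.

973 hPa

Category 1 begins at V = 64 kt.
Required ΔP = (64/6.3)^(1/0.638) = 10.159^1.567 ≈ 37.85 hPa.
P_c ≤ 1011 − 37.85 = 973.15, so the highest integer P_c is 973 hPa.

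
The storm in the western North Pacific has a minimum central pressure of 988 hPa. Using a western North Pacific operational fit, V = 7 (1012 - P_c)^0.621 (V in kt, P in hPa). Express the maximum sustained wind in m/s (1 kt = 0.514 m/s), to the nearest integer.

ΔP = 1012 − 988 = 24 hPa.
V ≈ 7 × 24^0.621 = 7 × 7.196 ≈ 50.374 kt.
50.374 × 0.514 ≈ 25.89 m/s → 26 m/s.

26 m/s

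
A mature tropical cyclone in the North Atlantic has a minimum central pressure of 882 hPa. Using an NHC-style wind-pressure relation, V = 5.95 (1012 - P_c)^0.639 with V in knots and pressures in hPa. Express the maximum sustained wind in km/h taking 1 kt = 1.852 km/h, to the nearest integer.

ΔP = 1012 − 882 = 130 hPa.
V ≈ 5.95 × 130^0.639 = 5.95 × 22.429 ≈ 133.453 kt.
133.453 × 1.852 ≈ 247.15 km/h → 247 km/h.

247 km/h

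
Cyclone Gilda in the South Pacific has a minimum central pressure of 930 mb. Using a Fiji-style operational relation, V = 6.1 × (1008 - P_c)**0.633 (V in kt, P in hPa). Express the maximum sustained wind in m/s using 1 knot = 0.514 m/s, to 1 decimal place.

ΔP = 1008 − 930 = 78 mb.
V ≈ 6.1 × 78^0.633 = 6.1 × 15.765 ≈ 96.167 kt.
96.167 × 0.514 ≈ 49.43 m/s → 49.4 m/s.

49.4 m/s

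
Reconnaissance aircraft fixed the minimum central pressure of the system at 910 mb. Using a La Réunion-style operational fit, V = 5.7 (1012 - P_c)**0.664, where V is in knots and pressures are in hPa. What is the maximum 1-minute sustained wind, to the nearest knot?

ΔP = 1012 − 910 = 102 mb.
102^0.664 ≈ 21.563.
V ≈ 5.7 × 21.563 ≈ 122.9 kt.

123 kt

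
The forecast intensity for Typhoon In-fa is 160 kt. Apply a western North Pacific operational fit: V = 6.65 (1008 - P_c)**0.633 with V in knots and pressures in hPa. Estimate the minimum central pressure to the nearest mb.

ΔP = (V / 6.65)^(1/0.633) = (160/6.65)^1.580.
160/6.65 = 24.060; 24.060^1.580 ≈ 152.11 mb.
P_c = 1008 − 152.11 = 855.89 ≈ 856 mb.

856 mb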